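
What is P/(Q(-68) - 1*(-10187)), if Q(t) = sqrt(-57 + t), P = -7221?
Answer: -24520109/34591698 + 12035*I*sqrt(5)/34591698 ≈ -0.70884 + 0.00077796*I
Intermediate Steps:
P/(Q(-68) - 1*(-10187)) = -7221/(sqrt(-57 - 68) - 1*(-10187)) = -7221/(sqrt(-125) + 10187) = -7221/(5*I*sqrt(5) + 10187) = -7221/(10187 + 5*I*sqrt(5))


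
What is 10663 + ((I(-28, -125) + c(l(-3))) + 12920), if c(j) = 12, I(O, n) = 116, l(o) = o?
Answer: 23711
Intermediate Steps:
10663 + ((I(-28, -125) + c(l(-3))) + 12920) = 10663 + ((116 + 12) + 12920) = 10663 + (128 + 12920) = 10663 + 13048 = 23711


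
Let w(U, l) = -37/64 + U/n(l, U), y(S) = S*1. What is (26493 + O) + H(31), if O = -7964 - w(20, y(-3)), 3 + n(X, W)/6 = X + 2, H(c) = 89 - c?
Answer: 3568975/192 ≈ 18588.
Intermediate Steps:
y(S) = S
n(X, W) = -6 + 6*X (n(X, W) = -18 + 6*(X + 2) = -18 + 6*(2 + X) = -18 + (12 + 6*X) = -6 + 6*X)
w(U, l) = -37/64 + U/(-6 + 6*l)
O = -1528817/192 (O = -7964 - (111 - 111*(-3) + 32*20)/(192*(-1 - 3)) = -7964 - (111 + 333 + 640)/(192*(-4)) = -7964 - (-1)*1084/(192*4) = -7964 - 1*(-271/192) = -7964 + 271/192 = -1528817/192 ≈ -7962.6)
(26493 + O) + H(31) = (26493 - 1528817/192) + (89 - 1*31) = 3557839/192 + (89 - 31) = 3557839/192 + 58 = 3568975/192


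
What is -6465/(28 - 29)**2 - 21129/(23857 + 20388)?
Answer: -286065054/44245 ≈ -6465.5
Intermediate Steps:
-6465/(28 - 29)**2 - 21129/(23857 + 20388) = -6465/((-1)**2) - 21129/44245 = -6465/1 - 21129*1/44245 = -6465*1 - 21129/44245 = -6465 - 21129/44245 = -286065054/44245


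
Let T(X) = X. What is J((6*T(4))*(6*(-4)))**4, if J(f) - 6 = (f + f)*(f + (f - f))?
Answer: 193872208656935072564496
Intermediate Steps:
J(f) = 6 + 2*f**2 (J(f) = 6 + (f + f)*(f + (f - f)) = 6 + (2*f)*(f + 0) = 6 + (2*f)*f = 6 + 2*f**2)
J((6*T(4))*(6*(-4)))**4 = (6 + 2*((6*4)*(6*(-4)))**2)**4 = (6 + 2*(24*(-24))**2)**4 = (6 + 2*(-576)**2)**4 = (6 + 2*331776)**4 = (6 + 663552)**4 = 663558**4 = 193872208656935072564496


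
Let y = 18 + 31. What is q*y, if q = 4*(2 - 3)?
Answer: -196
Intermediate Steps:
q = -4 (q = 4*(-1) = -4)
y = 49
q*y = -4*49 = -196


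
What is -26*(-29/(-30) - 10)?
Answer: 3523/15 ≈ 234.87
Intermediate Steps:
-26*(-29/(-30) - 10) = -26*(-29*(-1/30) - 10) = -26*(29/30 - 10) = -26*(-271/30) = 3523/15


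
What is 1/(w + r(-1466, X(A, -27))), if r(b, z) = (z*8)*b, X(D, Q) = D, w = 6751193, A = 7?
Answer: 1/6669097 ≈ 1.4995e-7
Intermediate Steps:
r(b, z) = 8*b*z (r(b, z) = (8*z)*b = 8*b*z)
1/(w + r(-1466, X(A, -27))) = 1/(6751193 + 8*(-1466)*7) = 1/(6751193 - 82096) = 1/6669097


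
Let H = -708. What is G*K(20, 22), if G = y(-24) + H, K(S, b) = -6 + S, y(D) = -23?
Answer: -10234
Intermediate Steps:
G = -731 (G = -23 - 708 = -731)
G*K(20, 22) = -731*(-6 + 20) = -731*14 = -10234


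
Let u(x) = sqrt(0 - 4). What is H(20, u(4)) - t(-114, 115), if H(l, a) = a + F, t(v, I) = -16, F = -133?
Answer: -117 + 2*I ≈ -117.0 + 2.0*I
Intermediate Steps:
u(x) = 2*I (u(x) = sqrt(-4) = 2*I)
H(l, a) = -133 + a (H(l, a) = a - 133 = -133 + a)
H(20, u(4)) - t(-114, 115) = (-133 + 2*I) - 1*(-16) = (-133 + 2*I) + 16 = -117 + 2*I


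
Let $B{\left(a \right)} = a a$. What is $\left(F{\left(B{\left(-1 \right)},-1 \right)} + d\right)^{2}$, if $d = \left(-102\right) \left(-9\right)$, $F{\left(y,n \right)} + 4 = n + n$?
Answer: $831744$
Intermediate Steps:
$B{\left(a \right)} = a^{2}$
$F{\left(y,n \right)} = -4 + 2 n$ ($F{\left(y,n \right)} = -4 + \left(n + n\right) = -4 + 2 n$)
$d = 918$
$\left(F{\left(B{\left(-1 \right)},-1 \right)} + d\right)^{2} = \left(\left(-4 + 2 \left(-1\right)\right) + 918\right)^{2} = \left(\left(-4 - 2\right) + 918\right)^{2} = \left(-6 + 918\right)^{2} = 912^{2} = 831744$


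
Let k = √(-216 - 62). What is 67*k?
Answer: 67*I*√278 ≈ 1117.1*I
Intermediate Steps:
k = I*√278 (k = √(-278) = I*√278 ≈ 16.673*I)
67*k = 67*(I*√278) = 67*I*√278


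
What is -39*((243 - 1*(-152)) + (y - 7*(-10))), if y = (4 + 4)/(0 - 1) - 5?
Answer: -17628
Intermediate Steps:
y = -13 (y = 8/(-1) - 5 = 8*(-1) - 5 = -8 - 5 = -13)
-39*((243 - 1*(-152)) + (y - 7*(-10))) = -39*((243 - 1*(-152)) + (-13 - 7*(-10))) = -39*((243 + 152) + (-13 + 70)) = -39*(395 + 57) = -39*452 = -17628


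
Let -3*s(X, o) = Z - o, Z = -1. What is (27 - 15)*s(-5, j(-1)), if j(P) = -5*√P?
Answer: 4 - 20*I ≈ 4.0 - 20.0*I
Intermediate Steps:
s(X, o) = ⅓ + o/3 (s(X, o) = -(-1 - o)/3 = ⅓ + o/3)
(27 - 15)*s(-5, j(-1)) = (27 - 15)*(⅓ + (-5*I)/3) = 12*(⅓ + (-5*I)/3) = 12*(⅓ - 5*I/3) = 4 - 20*I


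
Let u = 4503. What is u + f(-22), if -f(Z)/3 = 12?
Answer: 4467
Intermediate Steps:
f(Z) = -36 (f(Z) = -3*12 = -36)
u + f(-22) = 4503 - 36 = 4467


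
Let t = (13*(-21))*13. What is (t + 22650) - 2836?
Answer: 16265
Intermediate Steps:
t = -3549 (t = -273*13 = -3549)
(t + 22650) - 2836 = (-3549 + 22650) - 2836 = 19101 - 2836 = 16265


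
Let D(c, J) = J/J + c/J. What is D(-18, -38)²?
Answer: 784/361 ≈ 2.1717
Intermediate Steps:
D(c, J) = 1 + c/J
D(-18, -38)² = ((-38 - 18)/(-38))² = (-1/38*(-56))² = (28/19)² = 784/361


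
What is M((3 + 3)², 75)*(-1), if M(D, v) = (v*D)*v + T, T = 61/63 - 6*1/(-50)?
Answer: -318939214/1575 ≈ -2.0250e+5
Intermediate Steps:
T = 1714/1575 (T = 61*(1/63) - 6*(-1/50) = 61/63 + 3/25 = 1714/1575 ≈ 1.0883)
M(D, v) = 1714/1575 + D*v² (M(D, v) = (v*D)*v + 1714/1575 = (D*v)*v + 1714/1575 = D*v² + 1714/1575 = 1714/1575 + D*v²)
M((3 + 3)², 75)*(-1) = (1714/1575 + (3 + 3)²*75²)*(-1) = (1714/1575 + 6²*5625)*(-1) = (1714/1575 + 36*5625)*(-1) = (1714/1575 + 202500)*(-1) = (318939214/1575)*(-1) = -318939214/1575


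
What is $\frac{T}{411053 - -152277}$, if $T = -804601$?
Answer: $- \frac{804601}{563330} \approx -1.4283$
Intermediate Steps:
$\frac{T}{411053 - -152277} = - \frac{804601}{411053 - -152277} = - \frac{804601}{411053 + 152277} = - \frac{804601}{563330}$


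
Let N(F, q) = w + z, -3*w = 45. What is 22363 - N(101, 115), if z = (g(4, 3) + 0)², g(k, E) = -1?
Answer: 22377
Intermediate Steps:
w = -15 (w = -⅓*45 = -15)
z = 1 (z = (-1 + 0)² = (-1)² = 1)
N(F, q) = -14 (N(F, q) = -15 + 1 = -14)
22363 - N(101, 115) = 22363 - 1*(-14) = 22363 + 14 = 22377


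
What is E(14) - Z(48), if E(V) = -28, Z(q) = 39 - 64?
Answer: -3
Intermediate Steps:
Z(q) = -25
E(14) - Z(48) = -28 - 1*(-25) = -28 + 25 = -3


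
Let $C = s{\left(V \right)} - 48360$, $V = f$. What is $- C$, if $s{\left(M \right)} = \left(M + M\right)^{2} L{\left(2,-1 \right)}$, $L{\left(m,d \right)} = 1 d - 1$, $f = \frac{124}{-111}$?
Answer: $\frac{595966568}{12321} \approx 48370.0$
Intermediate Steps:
$f = - \frac{124}{111}$ ($f = 124 \left(- \frac{1}{111}\right) = - \frac{124}{111} \approx -1.1171$)
$V = - \frac{124}{111} \approx -1.1171$
$L{\left(m,d \right)} = -1 + d$ ($L{\left(m,d \right)} = d - 1 = -1 + d$)
$s{\left(M \right)} = - 8 M^{2}$ ($s{\left(M \right)} = \left(M + M\right)^{2} \left(-1 - 1\right) = \left(2 M\right)^{2} \left(-2\right) = 4 M^{2} \left(-2\right) = - 8 M^{2}$)
$C = - \frac{595966568}{12321}$ ($C = - 8 \left(- \frac{124}{111}\right)^{2} - 48360 = \left(-8\right) \frac{15376}{12321} - 48360 = - \frac{123008}{12321} - 48360 = - \frac{595966568}{12321} \approx -48370.0$)
$- C = \left(-1\right) \left(- \frac{595966568}{12321}\right) = \frac{595966568}{12321}$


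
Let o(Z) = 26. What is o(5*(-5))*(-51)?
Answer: -1326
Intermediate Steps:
o(5*(-5))*(-51) = 26*(-51) = -1326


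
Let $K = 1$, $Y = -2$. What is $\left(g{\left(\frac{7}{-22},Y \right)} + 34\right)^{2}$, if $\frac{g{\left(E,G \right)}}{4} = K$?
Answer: $1444$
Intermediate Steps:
$g{\left(E,G \right)} = 4$ ($g{\left(E,G \right)} = 4 \cdot 1 = 4$)
$\left(g{\left(\frac{7}{-22},Y \right)} + 34\right)^{2} = \left(4 + 34\right)^{2} = 38^{2} = 1444$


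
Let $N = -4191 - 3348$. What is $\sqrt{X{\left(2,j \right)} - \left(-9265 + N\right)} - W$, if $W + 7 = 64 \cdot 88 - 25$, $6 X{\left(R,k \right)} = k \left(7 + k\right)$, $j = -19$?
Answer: $-5600 + \sqrt{16842} \approx -5470.2$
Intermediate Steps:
$X{\left(R,k \right)} = \frac{k \left(7 + k\right)}{6}$
$N = -7539$ ($N = -4191 - 3348 = -7539$)
$W = 5600$ ($W = -7 + \left(64 \cdot 88 - 25\right) = -7 + \left(5632 - 25\right) = -7 + 5607 = 5600$)
$\sqrt{X{\left(2,j \right)} - \left(-9265 + N\right)} - W = \sqrt{\frac{1}{6} \left(-19\right) \left(7 - 19\right) + \left(9265 - -7539\right)} - 5600 = \sqrt{\frac{1}{6} \left(-19\right) \left(-12\right) + \left(9265 + 7539\right)} - 5600 = \sqrt{38 + 16804} - 5600 = \sqrt{16842} - 5600 = -5600 + \sqrt{16842}$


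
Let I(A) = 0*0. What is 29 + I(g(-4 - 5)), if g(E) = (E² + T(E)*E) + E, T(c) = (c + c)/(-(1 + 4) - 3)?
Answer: 29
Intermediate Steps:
T(c) = -c/4 (T(c) = (2*c)/(-1*5 - 3) = (2*c)/(-5 - 3) = (2*c)/(-8) = (2*c)*(-⅛) = -c/4)
g(E) = E + 3*E²/4 (g(E) = (E² + (-E/4)*E) + E = (E² - E²/4) + E = 3*E²/4 + E = E + 3*E²/4)
I(A) = 0
29 + I(g(-4 - 5)) = 29 + 0 = 29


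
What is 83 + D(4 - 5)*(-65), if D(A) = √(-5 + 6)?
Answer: 18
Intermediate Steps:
D(A) = 1 (D(A) = √1 = 1)
83 + D(4 - 5)*(-65) = 83 + 1*(-65) = 83 - 65 = 18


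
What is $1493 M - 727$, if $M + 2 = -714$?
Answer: $-1069715$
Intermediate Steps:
$M = -716$ ($M = -2 - 714 = -716$)
$1493 M - 727 = 1493 \left(-716\right) - 727 = -1068988 - 727 = -1069715$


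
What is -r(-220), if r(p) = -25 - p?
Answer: -195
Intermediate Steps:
-r(-220) = -(-25 - 1*(-220)) = -(-25 + 220) = -1*195 = -195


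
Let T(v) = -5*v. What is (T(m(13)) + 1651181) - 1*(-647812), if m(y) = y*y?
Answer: 2298148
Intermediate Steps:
m(y) = y²
(T(m(13)) + 1651181) - 1*(-647812) = (-5*13² + 1651181) - 1*(-647812) = (-5*169 + 1651181) + 647812 = (-845 + 1651181) + 647812 = 1650336 + 647812 = 2298148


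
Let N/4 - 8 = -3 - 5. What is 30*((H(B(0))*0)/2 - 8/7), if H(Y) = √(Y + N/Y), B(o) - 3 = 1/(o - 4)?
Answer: -240/7 ≈ -34.286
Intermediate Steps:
N = 0 (N = 32 + 4*(-3 - 5) = 32 + 4*(-8) = 32 - 32 = 0)
B(o) = 3 + 1/(-4 + o) (B(o) = 3 + 1/(o - 4) = 3 + 1/(-4 + o))
H(Y) = √Y (H(Y) = √(Y + 0/Y) = √(Y + 0) = √Y)
30*((H(B(0))*0)/2 - 8/7) = 30*((√((-11 + 3*0)/(-4 + 0))*0)/2 - 8/7) = 30*((√((-11 + 0)/(-4))*0)*(½) - 8*⅐) = 30*((√(-¼*(-11))*0)*(½) - 8/7) = 30*((√(11/4)*0)*(½) - 8/7) = 30*(((√11/2)*0)*(½) - 8/7) = 30*(0*(½) - 8/7) = 30*(0 - 8/7) = 30*(-8/7) = -240/7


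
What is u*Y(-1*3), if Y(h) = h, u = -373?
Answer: 1119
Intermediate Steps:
u*Y(-1*3) = -(-373)*3 = -373*(-3) = 1119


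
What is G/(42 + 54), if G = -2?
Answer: -1/48 ≈ -0.020833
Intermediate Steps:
G/(42 + 54) = -2/(42 + 54) = -2/96 = -2*1/96 = -1/48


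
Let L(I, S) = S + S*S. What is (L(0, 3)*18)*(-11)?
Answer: -2376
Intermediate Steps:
L(I, S) = S + S²
(L(0, 3)*18)*(-11) = ((3*(1 + 3))*18)*(-11) = ((3*4)*18)*(-11) = (12*18)*(-11) = 216*(-11) = -2376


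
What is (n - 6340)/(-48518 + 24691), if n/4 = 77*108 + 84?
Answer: -27260/23827 ≈ -1.1441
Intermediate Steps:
n = 33600 (n = 4*(77*108 + 84) = 4*(8316 + 84) = 4*8400 = 33600)
(n - 6340)/(-48518 + 24691) = (33600 - 6340)/(-48518 + 24691) = 27260/(-23827) = 27260*(-1/23827) = -27260/23827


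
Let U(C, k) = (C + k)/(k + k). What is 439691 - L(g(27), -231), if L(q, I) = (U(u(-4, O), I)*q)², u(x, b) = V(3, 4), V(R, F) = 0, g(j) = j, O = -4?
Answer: 1758035/4 ≈ 4.3951e+5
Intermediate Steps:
u(x, b) = 0
U(C, k) = (C + k)/(2*k) (U(C, k) = (C + k)/((2*k)) = (C + k)*(1/(2*k)) = (C + k)/(2*k))
L(q, I) = q²/4 (L(q, I) = (((0 + I)/(2*I))*q)² = ((I/(2*I))*q)² = (q/2)² = q²/4)
439691 - L(g(27), -231) = 439691 - 27²/4 = 439691 - 729/4 = 1758035/4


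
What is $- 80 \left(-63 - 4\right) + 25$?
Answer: $5385$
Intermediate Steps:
$- 80 \left(-63 - 4\right) + 25 = \left(-80\right) \left(-67\right) + 25 = 5360 + 25 = 5385$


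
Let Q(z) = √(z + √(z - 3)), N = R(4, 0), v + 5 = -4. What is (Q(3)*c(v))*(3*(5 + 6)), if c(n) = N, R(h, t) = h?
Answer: 132*√3 ≈ 228.63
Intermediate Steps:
v = -9 (v = -5 - 4 = -9)
N = 4
Q(z) = √(z + √(-3 + z))
c(n) = 4
(Q(3)*c(v))*(3*(5 + 6)) = (√(3 + √(-3 + 3))*4)*(3*(5 + 6)) = (√(3 + √0)*4)*(3*11) = (√(3 + 0)*4)*33 = (√3*4)*33 = (4*√3)*33 = 132*√3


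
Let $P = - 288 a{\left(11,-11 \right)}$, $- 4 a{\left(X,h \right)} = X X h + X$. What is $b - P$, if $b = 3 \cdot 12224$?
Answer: $131712$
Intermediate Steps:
$a{\left(X,h \right)} = - \frac{X}{4} - \frac{h X^{2}}{4}$ ($a{\left(X,h \right)} = - \frac{X X h + X}{4} = - \frac{X^{2} h + X}{4} = - \frac{h X^{2} + X}{4} = - \frac{X + h X^{2}}{4} = - \frac{X}{4} - \frac{h X^{2}}{4}$)
$b = 36672$
$P = -95040$ ($P = - 288 \left(\left(- \frac{1}{4}\right) 11 \left(1 + 11 \left(-11\right)\right)\right) = - 288 \left(\left(- \frac{1}{4}\right) 11 \left(1 - 121\right)\right) = - 288 \left(\left(- \frac{1}{4}\right) 11 \left(-120\right)\right) = \left(-288\right) 330 = -95040$)
$b - P = 36672 - -95040 = 36672 + 95040 = 131712$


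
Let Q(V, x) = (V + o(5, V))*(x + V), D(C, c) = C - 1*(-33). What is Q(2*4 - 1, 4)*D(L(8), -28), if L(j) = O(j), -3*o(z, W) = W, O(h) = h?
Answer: 6314/3 ≈ 2104.7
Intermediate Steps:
o(z, W) = -W/3
L(j) = j
D(C, c) = 33 + C (D(C, c) = C + 33 = 33 + C)
Q(V, x) = 2*V*(V + x)/3 (Q(V, x) = (V - V/3)*(x + V) = (2*V/3)*(V + x) = 2*V*(V + x)/3)
Q(2*4 - 1, 4)*D(L(8), -28) = (2*(2*4 - 1)*((2*4 - 1) + 4)/3)*(33 + 8) = (2*(8 - 1)*((8 - 1) + 4)/3)*41 = ((⅔)*7*(7 + 4))*41 = ((⅔)*7*11)*41 = (154/3)*41 = 6314/3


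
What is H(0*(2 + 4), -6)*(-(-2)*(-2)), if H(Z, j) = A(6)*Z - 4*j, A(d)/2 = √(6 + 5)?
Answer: -96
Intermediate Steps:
A(d) = 2*√11 (A(d) = 2*√(6 + 5) = 2*√11)
H(Z, j) = -4*j + 2*Z*√11 (H(Z, j) = (2*√11)*Z - 4*j = 2*Z*√11 - 4*j = -4*j + 2*Z*√11)
H(0*(2 + 4), -6)*(-(-2)*(-2)) = (-4*(-6) + 2*(0*(2 + 4))*√11)*(-(-2)*(-2)) = (24 + 2*(0*6)*√11)*(-2*2) = (24 + 2*0*√11)*(-4) = (24 + 0)*(-4) = 24*(-4) = -96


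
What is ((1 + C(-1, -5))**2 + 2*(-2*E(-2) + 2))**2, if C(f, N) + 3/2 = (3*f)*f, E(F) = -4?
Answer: 11025/16 ≈ 689.06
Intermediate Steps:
C(f, N) = -3/2 + 3*f**2 (C(f, N) = -3/2 + (3*f)*f = -3/2 + 3*f**2)
((1 + C(-1, -5))**2 + 2*(-2*E(-2) + 2))**2 = ((1 + (-3/2 + 3*(-1)**2))**2 + 2*(-2*(-4) + 2))**2 = ((1 + (-3/2 + 3*1))**2 + 2*(8 + 2))**2 = ((1 + (-3/2 + 3))**2 + 2*10)**2 = ((1 + 3/2)**2 + 20)**2 = ((5/2)**2 + 20)**2 = (25/4 + 20)**2 = (105/4)**2 = 11025/16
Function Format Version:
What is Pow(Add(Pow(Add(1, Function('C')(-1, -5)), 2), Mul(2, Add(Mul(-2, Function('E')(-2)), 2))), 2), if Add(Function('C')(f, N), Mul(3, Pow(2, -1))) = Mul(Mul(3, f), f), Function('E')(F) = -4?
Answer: Rational(11025, 16) ≈ 689.06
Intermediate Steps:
Function('C')(f, N) = Add(Rational(-3, 2), Mul(3, Pow(f, 2))) (Function('C')(f, N) = Add(Rational(-3, 2), Mul(Mul(3, f), f)) = Add(Rational(-3, 2), Mul(3, Pow(f, 2))))
Pow(Add(Pow(Add(1, Function('C')(-1, -5)), 2), Mul(2, Add(Mul(-2, Function('E')(-2)), 2))), 2) = Pow(Add(Pow(Add(1, Add(Rational(-3, 2), Mul(3, Pow(-1, 2)))), 2), Mul(2, Add(Mul(-2, -4), 2))), 2) = Pow(Add(Pow(Add(1, Add(Rational(-3, 2), Mul(3, 1))), 2), Mul(2, Add(8, 2))), 2) = Pow(Add(Pow(Add(1, Add(Rational(-3, 2), 3)), 2), Mul(2, 10)), 2) = Pow(Add(Pow(Add(1, Rational(3, 2)), 2), 20), 2) = Pow(Add(Pow(Rational(5, 2), 2), 20), 2) = Pow(Add(Rational(25, 4), 20), 2) = Pow(Rational(105, 4), 2) = Rational(11025, 16)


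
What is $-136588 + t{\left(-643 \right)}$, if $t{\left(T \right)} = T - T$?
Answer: $-136588$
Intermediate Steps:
$t{\left(T \right)} = 0$
$-136588 + t{\left(-643 \right)} = -136588 + 0 = -136588$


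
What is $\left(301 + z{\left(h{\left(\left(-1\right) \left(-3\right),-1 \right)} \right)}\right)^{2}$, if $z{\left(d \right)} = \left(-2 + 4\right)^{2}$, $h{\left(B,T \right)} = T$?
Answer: $93025$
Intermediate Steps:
$z{\left(d \right)} = 4$ ($z{\left(d \right)} = 2^{2} = 4$)
$\left(301 + z{\left(h{\left(\left(-1\right) \left(-3\right),-1 \right)} \right)}\right)^{2} = \left(301 + 4\right)^{2} = 305^{2} = 93025$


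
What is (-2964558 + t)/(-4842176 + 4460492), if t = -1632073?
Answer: 4596631/381684 ≈ 12.043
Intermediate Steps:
(-2964558 + t)/(-4842176 + 4460492) = (-2964558 - 1632073)/(-4842176 + 4460492) = -4596631/(-381684) = -4596631*(-1/381684) = 4596631/381684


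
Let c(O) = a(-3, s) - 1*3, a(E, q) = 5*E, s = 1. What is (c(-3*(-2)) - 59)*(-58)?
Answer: 4466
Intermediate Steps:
c(O) = -18 (c(O) = 5*(-3) - 1*3 = -15 - 3 = -18)
(c(-3*(-2)) - 59)*(-58) = (-18 - 59)*(-58) = -77*(-58) = 4466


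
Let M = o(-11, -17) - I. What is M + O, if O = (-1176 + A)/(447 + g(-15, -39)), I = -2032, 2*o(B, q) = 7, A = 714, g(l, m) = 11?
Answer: 931797/458 ≈ 2034.5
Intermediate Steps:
o(B, q) = 7/2 (o(B, q) = (½)*7 = 7/2)
M = 4071/2 (M = 7/2 - 1*(-2032) = 7/2 + 2032 = 4071/2 ≈ 2035.5)
O = -231/229 (O = (-1176 + 714)/(447 + 11) = -462/458 = -462*1/458 = -231/229 ≈ -1.0087)
M + O = 4071/2 - 231/229 = 931797/458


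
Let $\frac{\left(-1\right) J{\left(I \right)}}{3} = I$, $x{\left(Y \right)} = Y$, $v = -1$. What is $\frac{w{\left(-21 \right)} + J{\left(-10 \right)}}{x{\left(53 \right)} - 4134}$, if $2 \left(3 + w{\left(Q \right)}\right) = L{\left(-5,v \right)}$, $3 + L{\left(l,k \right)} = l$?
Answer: $- \frac{23}{4081} \approx -0.0056359$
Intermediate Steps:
$L{\left(l,k \right)} = -3 + l$
$w{\left(Q \right)} = -7$ ($w{\left(Q \right)} = -3 + \frac{-3 - 5}{2} = -3 + \frac{1}{2} \left(-8\right) = -3 - 4 = -7$)
$J{\left(I \right)} = - 3 I$
$\frac{w{\left(-21 \right)} + J{\left(-10 \right)}}{x{\left(53 \right)} - 4134} = \frac{-7 - -30}{53 - 4134} = \frac{-7 + 30}{-4081} = 23 \left(- \frac{1}{4081}\right) = - \frac{23}{4081}$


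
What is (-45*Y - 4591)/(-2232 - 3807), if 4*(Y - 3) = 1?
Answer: 18949/24156 ≈ 0.78444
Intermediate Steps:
Y = 13/4 (Y = 3 + (¼)*1 = 3 + ¼ = 13/4 ≈ 3.2500)
(-45*Y - 4591)/(-2232 - 3807) = (-45*13/4 - 4591)/(-2232 - 3807) = (-585/4 - 4591)/(-6039) = -18949/4*(-1/6039) = 18949/24156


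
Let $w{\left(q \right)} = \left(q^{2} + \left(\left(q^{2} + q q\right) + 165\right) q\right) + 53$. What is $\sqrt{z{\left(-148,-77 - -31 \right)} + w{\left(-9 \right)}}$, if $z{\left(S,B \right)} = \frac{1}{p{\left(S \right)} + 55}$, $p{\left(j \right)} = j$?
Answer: $\frac{i \sqrt{24295134}}{93} \approx 53.0 i$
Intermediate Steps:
$w{\left(q \right)} = 53 + q^{2} + q \left(165 + 2 q^{2}\right)$ ($w{\left(q \right)} = \left(q^{2} + \left(\left(q^{2} + q^{2}\right) + 165\right) q\right) + 53 = \left(q^{2} + \left(2 q^{2} + 165\right) q\right) + 53 = \left(q^{2} + \left(165 + 2 q^{2}\right) q\right) + 53 = \left(q^{2} + q \left(165 + 2 q^{2}\right)\right) + 53 = 53 + q^{2} + q \left(165 + 2 q^{2}\right)$)
$z{\left(S,B \right)} = \frac{1}{55 + S}$ ($z{\left(S,B \right)} = \frac{1}{S + 55} = \frac{1}{55 + S}$)
$\sqrt{z{\left(-148,-77 - -31 \right)} + w{\left(-9 \right)}} = \sqrt{\frac{1}{55 - 148} + \left(53 + \left(-9\right)^{2} + 2 \left(-9\right)^{3} + 165 \left(-9\right)\right)} = \sqrt{\frac{1}{-93} + \left(53 + 81 + 2 \left(-729\right) - 1485\right)} = \sqrt{- \frac{1}{93} + \left(53 + 81 - 1458 - 1485\right)} = \sqrt{- \frac{1}{93} - 2809} = \sqrt{- \frac{261238}{93}} = \frac{i \sqrt{24295134}}{93}$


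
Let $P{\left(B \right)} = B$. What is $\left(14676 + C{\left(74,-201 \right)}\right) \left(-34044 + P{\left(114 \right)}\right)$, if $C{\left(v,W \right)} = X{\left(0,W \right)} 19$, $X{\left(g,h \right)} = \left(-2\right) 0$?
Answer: $-497956680$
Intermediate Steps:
$X{\left(g,h \right)} = 0$
$C{\left(v,W \right)} = 0$ ($C{\left(v,W \right)} = 0 \cdot 19 = 0$)
$\left(14676 + C{\left(74,-201 \right)}\right) \left(-34044 + P{\left(114 \right)}\right) = \left(14676 + 0\right) \left(-34044 + 114\right) = 14676 \left(-33930\right) = -497956680$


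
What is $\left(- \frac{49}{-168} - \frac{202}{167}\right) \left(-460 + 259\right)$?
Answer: $\frac{246493}{1336} \approx 184.5$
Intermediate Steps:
$\left(- \frac{49}{-168} - \frac{202}{167}\right) \left(-460 + 259\right) = \left(\left(-49\right) \left(- \frac{1}{168}\right) - \frac{202}{167}\right) \left(-201\right) = \left(\frac{7}{24} - \frac{202}{167}\right) \left(-201\right) = \left(- \frac{3679}{4008}\right) \left(-201\right) = \frac{246493}{1336}$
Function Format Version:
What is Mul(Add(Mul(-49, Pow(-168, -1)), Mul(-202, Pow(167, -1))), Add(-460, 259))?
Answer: Rational(246493, 1336) ≈ 184.50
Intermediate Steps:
Mul(Add(Mul(-49, Pow(-168, -1)), Mul(-202, Pow(167, -1))), Add(-460, 259)) = Mul(Add(Mul(-49, Rational(-1, 168)), Mul(-202, Rational(1, 167))), -201) = Mul(Add(Rational(7, 24), Rational(-202, 167)), -201) = Mul(Rational(-3679, 4008), -201) = Rational(246493, 1336)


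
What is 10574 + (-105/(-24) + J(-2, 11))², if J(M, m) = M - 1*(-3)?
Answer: 678585/64 ≈ 10603.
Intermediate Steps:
J(M, m) = 3 + M (J(M, m) = M + 3 = 3 + M)
10574 + (-105/(-24) + J(-2, 11))² = 10574 + (-105/(-24) + (3 - 2))² = 10574 + (-105*(-1/24) + 1)² = 10574 + (35/8 + 1)² = 10574 + (43/8)² = 10574 + 1849/64 = 678585/64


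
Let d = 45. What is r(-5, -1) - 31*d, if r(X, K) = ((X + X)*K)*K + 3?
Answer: -1402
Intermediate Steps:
r(X, K) = 3 + 2*X*K² (r(X, K) = ((2*X)*K)*K + 3 = (2*K*X)*K + 3 = 2*X*K² + 3 = 3 + 2*X*K²)
r(-5, -1) - 31*d = (3 + 2*(-5)*(-1)²) - 31*45 = (3 + 2*(-5)*1) - 1395 = (3 - 10) - 1395 = -7 - 1395 = -1402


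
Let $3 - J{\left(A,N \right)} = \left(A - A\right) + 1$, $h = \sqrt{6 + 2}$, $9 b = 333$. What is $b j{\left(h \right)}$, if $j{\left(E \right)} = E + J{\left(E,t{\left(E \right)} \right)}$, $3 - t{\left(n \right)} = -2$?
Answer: $74 + 74 \sqrt{2} \approx 178.65$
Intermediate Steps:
$t{\left(n \right)} = 5$ ($t{\left(n \right)} = 3 - -2 = 3 + 2 = 5$)
$b = 37$ ($b = \frac{1}{9} \cdot 333 = 37$)
$h = 2 \sqrt{2}$ ($h = \sqrt{8} = 2 \sqrt{2} \approx 2.8284$)
$J{\left(A,N \right)} = 2$ ($J{\left(A,N \right)} = 3 - \left(\left(A - A\right) + 1\right) = 3 - \left(0 + 1\right) = 3 - 1 = 2$)
$j{\left(E \right)} = 2 + E$ ($j{\left(E \right)} = E + 2 = 2 + E$)
$b j{\left(h \right)} = 37 \left(2 + 2 \sqrt{2}\right) = 74 + 74 \sqrt{2}$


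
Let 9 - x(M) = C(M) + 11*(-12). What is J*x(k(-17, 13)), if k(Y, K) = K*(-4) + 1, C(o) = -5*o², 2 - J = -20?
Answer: 289212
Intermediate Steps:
J = 22 (J = 2 - 1*(-20) = 2 + 20 = 22)
k(Y, K) = 1 - 4*K (k(Y, K) = -4*K + 1 = 1 - 4*K)
x(M) = 141 + 5*M² (x(M) = 9 - (-5*M² + 11*(-12)) = 9 - (-5*M² - 132) = 9 - (-132 - 5*M²) = 9 + (132 + 5*M²) = 141 + 5*M²)
J*x(k(-17, 13)) = 22*(141 + 5*(1 - 4*13)²) = 22*(141 + 5*(1 - 52)²) = 22*(141 + 5*(-51)²) = 22*(141 + 5*2601) = 22*(141 + 13005) = 22*13146 = 289212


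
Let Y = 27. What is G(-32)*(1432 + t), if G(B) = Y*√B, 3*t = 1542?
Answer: 210168*I*√2 ≈ 2.9722e+5*I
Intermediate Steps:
t = 514 (t = (⅓)*1542 = 514)
G(B) = 27*√B
G(-32)*(1432 + t) = (27*√(-32))*(1432 + 514) = (27*(4*I*√2))*1946 = (108*I*√2)*1946 = 210168*I*√2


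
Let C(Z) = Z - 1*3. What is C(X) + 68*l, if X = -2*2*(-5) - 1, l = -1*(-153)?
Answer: 10420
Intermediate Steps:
l = 153
X = 19 (X = -4*(-5) - 1 = 20 - 1 = 19)
C(Z) = -3 + Z (C(Z) = Z - 3 = -3 + Z)
C(X) + 68*l = (-3 + 19) + 68*153 = 16 + 10404 = 10420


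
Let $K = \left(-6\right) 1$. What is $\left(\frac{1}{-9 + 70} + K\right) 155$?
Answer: $- \frac{56575}{61} \approx -927.46$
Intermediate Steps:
$K = -6$
$\left(\frac{1}{-9 + 70} + K\right) 155 = \left(\frac{1}{-9 + 70} - 6\right) 155 = \left(\frac{1}{61} - 6\right) 155 = \left(- \frac{365}{61}\right) 155 = - \frac{56575}{61}$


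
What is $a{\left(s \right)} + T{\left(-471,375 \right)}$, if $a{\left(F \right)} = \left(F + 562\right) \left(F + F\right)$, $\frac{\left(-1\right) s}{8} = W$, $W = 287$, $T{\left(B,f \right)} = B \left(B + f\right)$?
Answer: $8007744$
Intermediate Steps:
$s = -2296$ ($s = \left(-8\right) 287 = -2296$)
$a{\left(F \right)} = 2 F \left(562 + F\right)$ ($a{\left(F \right)} = \left(562 + F\right) 2 F = 2 F \left(562 + F\right)$)
$a{\left(s \right)} + T{\left(-471,375 \right)} = 2 \left(-2296\right) \left(562 - 2296\right) - 471 \left(-471 + 375\right) = 2 \left(-2296\right) \left(-1734\right) - -45216 = 7962528 + 45216 = 8007744$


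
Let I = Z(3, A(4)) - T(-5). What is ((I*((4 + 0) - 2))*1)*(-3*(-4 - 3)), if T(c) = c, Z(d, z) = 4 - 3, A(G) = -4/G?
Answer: 252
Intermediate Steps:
Z(d, z) = 1
I = 6 (I = 1 - 1*(-5) = 1 + 5 = 6)
((I*((4 + 0) - 2))*1)*(-3*(-4 - 3)) = ((6*((4 + 0) - 2))*1)*(-3*(-4 - 3)) = ((6*(4 - 2))*1)*(-3*(-7)) = ((6*2)*1)*21 = (12*1)*21 = 12*21 = 252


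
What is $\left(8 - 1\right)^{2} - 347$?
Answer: $-298$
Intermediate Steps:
$\left(8 - 1\right)^{2} - 347 = 7^{2} - 347 = 49 - 347 = -298$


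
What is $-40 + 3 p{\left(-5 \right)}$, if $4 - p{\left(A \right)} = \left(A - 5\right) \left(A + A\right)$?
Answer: $-328$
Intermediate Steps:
$p{\left(A \right)} = 4 - 2 A \left(-5 + A\right)$ ($p{\left(A \right)} = 4 - \left(A - 5\right) \left(A + A\right) = 4 - \left(-5 + A\right) 2 A = 4 - 2 A \left(-5 + A\right)$)
$-40 + 3 p{\left(-5 \right)} = -40 + 3 \left(4 - 2 \left(-5\right)^{2} + 10 \left(-5\right)\right) = -40 + 3 \left(4 - 50 - 50\right) = -40 + 3 \left(-96\right) = -40 - 288 = -328$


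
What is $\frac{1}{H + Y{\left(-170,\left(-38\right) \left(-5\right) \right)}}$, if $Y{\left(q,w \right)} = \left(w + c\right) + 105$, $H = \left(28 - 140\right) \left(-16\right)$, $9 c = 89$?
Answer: $\frac{9}{18872} \approx 0.0004769$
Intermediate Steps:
$c = \frac{89}{9}$ ($c = \frac{1}{9} \cdot 89 = \frac{89}{9} \approx 9.8889$)
$H = 1792$ ($H = \left(-112\right) \left(-16\right) = 1792$)
$Y{\left(q,w \right)} = \frac{1034}{9} + w$ ($Y{\left(q,w \right)} = \left(w + \frac{89}{9}\right) + 105 = \left(\frac{89}{9} + w\right) + 105 = \frac{1034}{9} + w$)
$\frac{1}{H + Y{\left(-170,\left(-38\right) \left(-5\right) \right)}} = \frac{1}{1792 + \left(\frac{1034}{9} - -190\right)} = \frac{1}{1792 + \left(\frac{1034}{9} + 190\right)} = \frac{1}{1792 + \frac{2744}{9}} = \frac{1}{\frac{18872}{9}} = \frac{9}{18872}$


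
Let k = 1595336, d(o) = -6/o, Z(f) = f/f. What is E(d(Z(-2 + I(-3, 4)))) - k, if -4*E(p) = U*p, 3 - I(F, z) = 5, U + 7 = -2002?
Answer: -3196699/2 ≈ -1.5984e+6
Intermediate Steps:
U = -2009 (U = -7 - 2002 = -2009)
I(F, z) = -2 (I(F, z) = 3 - 1*5 = 3 - 5 = -2)
Z(f) = 1
E(p) = 2009*p/4 (E(p) = -(-2009)*p/4 = 2009*p/4)
E(d(Z(-2 + I(-3, 4)))) - k = 2009*(-6/1)/4 - 1*1595336 = 2009*(-6*1)/4 - 1595336 = (2009/4)*(-6) - 1595336 = -6027/2 - 1595336 = -3196699/2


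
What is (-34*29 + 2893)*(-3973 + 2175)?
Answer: -3428786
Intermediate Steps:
(-34*29 + 2893)*(-3973 + 2175) = (-986 + 2893)*(-1798) = 1907*(-1798) = -3428786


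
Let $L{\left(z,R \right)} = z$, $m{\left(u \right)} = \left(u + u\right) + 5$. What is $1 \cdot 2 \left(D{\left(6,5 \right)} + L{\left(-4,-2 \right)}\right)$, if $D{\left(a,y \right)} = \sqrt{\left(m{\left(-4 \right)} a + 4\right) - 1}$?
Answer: $-8 + 2 i \sqrt{15} \approx -8.0 + 7.746 i$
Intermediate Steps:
$m{\left(u \right)} = 5 + 2 u$ ($m{\left(u \right)} = 2 u + 5 = 5 + 2 u$)
$D{\left(a,y \right)} = \sqrt{3 - 3 a}$ ($D{\left(a,y \right)} = \sqrt{\left(\left(5 + 2 \left(-4\right)\right) a + 4\right) - 1} = \sqrt{\left(\left(5 - 8\right) a + 4\right) - 1} = \sqrt{\left(- 3 a + 4\right) - 1} = \sqrt{\left(4 - 3 a\right) - 1} = \sqrt{3 - 3 a}$)
$1 \cdot 2 \left(D{\left(6,5 \right)} + L{\left(-4,-2 \right)}\right) = 1 \cdot 2 \left(\sqrt{3 - 18} - 4\right) = 2 \left(\sqrt{3 - 18} - 4\right) = 2 \left(\sqrt{-15} - 4\right) = 2 \left(i \sqrt{15} - 4\right) = 2 \left(-4 + i \sqrt{15}\right) = -8 + 2 i \sqrt{15}$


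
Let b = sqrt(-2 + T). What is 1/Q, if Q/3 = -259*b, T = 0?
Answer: I*sqrt(2)/1554 ≈ 0.00091005*I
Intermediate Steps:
b = I*sqrt(2) (b = sqrt(-2 + 0) = sqrt(-2) = I*sqrt(2) ≈ 1.4142*I)
Q = -777*I*sqrt(2) (Q = 3*(-259*I*sqrt(2)) = -777*I*sqrt(2) ≈ -1098.8*I)
1/Q = 1/(-777*I*sqrt(2)) = I*sqrt(2)/1554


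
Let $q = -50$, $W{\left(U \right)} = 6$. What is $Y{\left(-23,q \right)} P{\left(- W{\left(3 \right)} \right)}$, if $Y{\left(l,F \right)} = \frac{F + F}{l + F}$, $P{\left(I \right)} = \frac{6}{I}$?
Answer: $- \frac{100}{73} \approx -1.3699$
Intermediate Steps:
$Y{\left(l,F \right)} = \frac{2 F}{F + l}$
$Y{\left(-23,q \right)} P{\left(- W{\left(3 \right)} \right)} = 2 \left(-50\right) \frac{1}{-50 - 23} \frac{6}{\left(-1\right) 6} = 2 \left(-50\right) \frac{1}{-73} \frac{6}{-6} = 2 \left(-50\right) \left(- \frac{1}{73}\right) 6 \left(- \frac{1}{6}\right) = \frac{100}{73} \left(-1\right) = - \frac{100}{73}$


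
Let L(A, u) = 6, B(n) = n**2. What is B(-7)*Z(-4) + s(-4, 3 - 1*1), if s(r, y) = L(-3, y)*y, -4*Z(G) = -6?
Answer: 171/2 ≈ 85.500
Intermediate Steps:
Z(G) = 3/2 (Z(G) = -1/4*(-6) = 3/2)
s(r, y) = 6*y
B(-7)*Z(-4) + s(-4, 3 - 1*1) = (-7)**2*(3/2) + 6*(3 - 1*1) = 49*(3/2) + 6*(3 - 1) = 147/2 + 6*2 = 147/2 + 12 = 171/2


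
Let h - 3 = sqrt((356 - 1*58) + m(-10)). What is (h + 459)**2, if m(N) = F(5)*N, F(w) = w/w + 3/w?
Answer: (462 + sqrt(282))**2 ≈ 2.2924e+5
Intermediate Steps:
F(w) = 1 + 3/w
m(N) = 8*N/5 (m(N) = ((3 + 5)/5)*N = ((1/5)*8)*N = 8*N/5)
h = 3 + sqrt(282) (h = 3 + sqrt((356 - 1*58) + (8/5)*(-10)) = 3 + sqrt((356 - 58) - 16) = 3 + sqrt(298 - 16) = 3 + sqrt(282) ≈ 19.793)
(h + 459)**2 = ((3 + sqrt(282)) + 459)**2 = (462 + sqrt(282))**2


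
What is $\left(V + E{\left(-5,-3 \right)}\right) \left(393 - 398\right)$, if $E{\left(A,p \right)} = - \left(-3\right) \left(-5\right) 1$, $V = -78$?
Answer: $465$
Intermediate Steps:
$E{\left(A,p \right)} = -15$ ($E{\left(A,p \right)} = - 15 \cdot 1 = \left(-1\right) 15 = -15$)
$\left(V + E{\left(-5,-3 \right)}\right) \left(393 - 398\right) = \left(-78 - 15\right) \left(393 - 398\right) = \left(-93\right) \left(-5\right) = 465$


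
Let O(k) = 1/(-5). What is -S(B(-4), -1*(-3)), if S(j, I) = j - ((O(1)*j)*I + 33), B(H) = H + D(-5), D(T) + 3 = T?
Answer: 261/5 ≈ 52.200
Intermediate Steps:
O(k) = -1/5
D(T) = -3 + T
B(H) = -8 + H (B(H) = H + (-3 - 5) = H - 8 = -8 + H)
S(j, I) = -33 + j + I*j/5 (S(j, I) = j - ((-j/5)*I + 33) = j - (-I*j/5 + 33) = j - (33 - I*j/5) = j + (-33 + I*j/5) = -33 + j + I*j/5)
-S(B(-4), -1*(-3)) = -(-33 + (-8 - 4) + (-1*(-3))*(-8 - 4)/5) = -(-33 - 12 + (1/5)*3*(-12)) = -(-33 - 12 - 36/5) = -1*(-261/5) = 261/5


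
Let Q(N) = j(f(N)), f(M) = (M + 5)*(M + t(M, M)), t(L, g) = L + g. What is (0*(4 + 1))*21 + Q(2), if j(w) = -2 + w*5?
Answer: 208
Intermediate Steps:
f(M) = 3*M*(5 + M) (f(M) = (M + 5)*(M + (M + M)) = (5 + M)*(M + 2*M) = (5 + M)*(3*M) = 3*M*(5 + M))
j(w) = -2 + 5*w
Q(N) = -2 + 15*N*(5 + N) (Q(N) = -2 + 5*(3*N*(5 + N)) = -2 + 15*N*(5 + N))
(0*(4 + 1))*21 + Q(2) = (0*(4 + 1))*21 + (-2 + 15*2² + 75*2) = (0*5)*21 + (-2 + 15*4 + 150) = 0*21 + (-2 + 60 + 150) = 0 + 208 = 208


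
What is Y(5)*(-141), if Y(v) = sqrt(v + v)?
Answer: -141*sqrt(10) ≈ -445.88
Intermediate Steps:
Y(v) = sqrt(2)*sqrt(v) (Y(v) = sqrt(2*v) = sqrt(2)*sqrt(v))
Y(5)*(-141) = (sqrt(2)*sqrt(5))*(-141) = sqrt(10)*(-141) = -141*sqrt(10)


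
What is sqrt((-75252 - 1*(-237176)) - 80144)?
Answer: 2*sqrt(20445) ≈ 285.97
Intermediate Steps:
sqrt((-75252 - 1*(-237176)) - 80144) = sqrt((-75252 + 237176) - 80144) = sqrt(161924 - 80144) = sqrt(81780) = 2*sqrt(20445)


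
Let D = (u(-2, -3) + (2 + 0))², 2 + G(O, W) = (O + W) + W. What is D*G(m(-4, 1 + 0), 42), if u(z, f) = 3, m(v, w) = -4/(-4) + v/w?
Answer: 1975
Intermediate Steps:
m(v, w) = 1 + v/w (m(v, w) = -4*(-¼) + v/w = 1 + v/w)
G(O, W) = -2 + O + 2*W (G(O, W) = -2 + ((O + W) + W) = -2 + (O + 2*W) = -2 + O + 2*W)
D = 25 (D = (3 + (2 + 0))² = (3 + 2)² = 5² = 25)
D*G(m(-4, 1 + 0), 42) = 25*(-2 + (-4 + (1 + 0))/(1 + 0) + 2*42) = 25*(-2 + (-4 + 1)/1 + 84) = 25*(-2 + 1*(-3) + 84) = 25*(-2 - 3 + 84) = 25*79 = 1975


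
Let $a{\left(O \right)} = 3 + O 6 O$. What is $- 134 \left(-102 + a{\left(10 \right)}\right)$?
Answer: $-67134$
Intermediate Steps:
$a{\left(O \right)} = 3 + 6 O^{2}$ ($a{\left(O \right)} = 3 + 6 O O = 3 + 6 O^{2}$)
$- 134 \left(-102 + a{\left(10 \right)}\right) = - 134 \left(-102 + \left(3 + 6 \cdot 10^{2}\right)\right) = - 134 \left(-102 + \left(3 + 6 \cdot 100\right)\right) = - 134 \left(-102 + \left(3 + 600\right)\right) = - 134 \left(-102 + 603\right) = \left(-134\right) 501 = -67134$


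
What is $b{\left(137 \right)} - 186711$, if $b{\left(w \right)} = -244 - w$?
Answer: $-187092$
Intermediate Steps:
$b{\left(137 \right)} - 186711 = \left(-244 - 137\right) - 186711 = -381 - 186711 = -187092$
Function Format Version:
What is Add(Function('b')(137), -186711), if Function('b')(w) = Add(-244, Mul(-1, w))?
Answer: -187092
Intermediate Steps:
Add(Function('b')(137), -186711) = Add(Add(-244, Mul(-1, 137)), -186711) = Add(Add(-244, -137), -186711) = Add(-381, -186711) = -187092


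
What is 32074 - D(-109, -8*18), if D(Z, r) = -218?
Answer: 32292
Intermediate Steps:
32074 - D(-109, -8*18) = 32074 - 1*(-218) = 32074 + 218 = 32292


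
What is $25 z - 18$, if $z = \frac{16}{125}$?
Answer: $- \frac{74}{5} \approx -14.8$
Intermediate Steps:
$z = \frac{16}{125}$ ($z = 16 \cdot \frac{1}{125} = \frac{16}{125} \approx 0.128$)
$25 z - 18 = 25 \cdot \frac{16}{125} - 18 = \frac{16}{5} - 18 = - \frac{74}{5}$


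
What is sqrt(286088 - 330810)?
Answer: I*sqrt(44722) ≈ 211.48*I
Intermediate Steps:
sqrt(286088 - 330810) = sqrt(-44722) = I*sqrt(44722)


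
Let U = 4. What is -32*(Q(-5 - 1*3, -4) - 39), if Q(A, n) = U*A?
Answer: 2272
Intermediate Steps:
Q(A, n) = 4*A
-32*(Q(-5 - 1*3, -4) - 39) = -32*(4*(-5 - 1*3) - 39) = -32*(4*(-5 - 3) - 39) = -32*(4*(-8) - 39) = -32*(-32 - 39) = -32*(-71) = 2272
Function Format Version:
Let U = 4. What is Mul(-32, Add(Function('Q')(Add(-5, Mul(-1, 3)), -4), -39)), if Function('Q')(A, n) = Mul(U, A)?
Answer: 2272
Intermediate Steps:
Function('Q')(A, n) = Mul(4, A)
Mul(-32, Add(Function('Q')(Add(-5, Mul(-1, 3)), -4), -39)) = Mul(-32, Add(Mul(4, Add(-5, Mul(-1, 3))), -39)) = Mul(-32, Add(Mul(4, Add(-5, -3)), -39)) = Mul(-32, Add(Mul(4, -8), -39)) = Mul(-32, Add(-32, -39)) = Mul(-32, -71) = 2272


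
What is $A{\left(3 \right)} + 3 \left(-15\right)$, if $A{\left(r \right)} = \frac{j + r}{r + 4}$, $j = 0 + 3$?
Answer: $- \frac{309}{7} \approx -44.143$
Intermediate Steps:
$j = 3$
$A{\left(r \right)} = \frac{3 + r}{4 + r}$ ($A{\left(r \right)} = \frac{3 + r}{r + 4} = \frac{3 + r}{4 + r}$)
$A{\left(3 \right)} + 3 \left(-15\right) = \frac{3 + 3}{4 + 3} + 3 \left(-15\right) = \frac{1}{7} \cdot 6 - 45 = \frac{6}{7} - 45 = - \frac{309}{7}$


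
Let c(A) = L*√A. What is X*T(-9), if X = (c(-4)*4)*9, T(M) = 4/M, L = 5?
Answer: -160*I ≈ -160.0*I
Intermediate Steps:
c(A) = 5*√A
X = 360*I (X = ((5*√(-4))*4)*9 = ((5*(2*I))*4)*9 = ((10*I)*4)*9 = (40*I)*9 = 360*I ≈ 360.0*I)
X*T(-9) = (360*I)*(4/(-9)) = (360*I)*(4*(-⅑)) = (360*I)*(-4/9) = -160*I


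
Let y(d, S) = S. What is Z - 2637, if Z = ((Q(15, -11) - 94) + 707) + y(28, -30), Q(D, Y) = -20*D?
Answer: -2354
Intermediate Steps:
Z = 283 (Z = ((-20*15 - 94) + 707) - 30 = ((-300 - 94) + 707) - 30 = (-394 + 707) - 30 = 313 - 30 = 283)
Z - 2637 = 283 - 2637 = -2354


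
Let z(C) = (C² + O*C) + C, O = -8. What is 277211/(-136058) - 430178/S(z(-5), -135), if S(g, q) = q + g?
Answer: 58508367499/10204350 ≈ 5733.7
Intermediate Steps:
z(C) = C² - 7*C (z(C) = (C² - 8*C) + C = C² - 7*C)
S(g, q) = g + q
277211/(-136058) - 430178/S(z(-5), -135) = 277211/(-136058) - 430178/(-5*(-7 - 5) - 135) = 277211*(-1/136058) - 430178/(-5*(-12) - 135) = -277211/136058 - 430178/(60 - 135) = -277211/136058 - 430178/(-75) = -277211/136058 - 430178*(-1/75) = -277211/136058 + 430178/75 = 58508367499/10204350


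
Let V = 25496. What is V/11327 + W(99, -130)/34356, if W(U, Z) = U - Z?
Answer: 878534459/389150412 ≈ 2.2576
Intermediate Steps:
V/11327 + W(99, -130)/34356 = 25496/11327 + (99 - 1*(-130))/34356 = 25496*(1/11327) + (99 + 130)*(1/34356) = 25496/11327 + 229*(1/34356) = 25496/11327 + 229/34356 = 878534459/389150412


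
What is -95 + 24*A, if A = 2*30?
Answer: 1345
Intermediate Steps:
A = 60
-95 + 24*A = -95 + 24*60 = -95 + 1440 = 1345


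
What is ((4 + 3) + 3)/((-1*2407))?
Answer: -10/2407 ≈ -0.0041545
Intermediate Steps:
((4 + 3) + 3)/((-1*2407)) = (7 + 3)/(-2407) = -1/2407*10 = -10/2407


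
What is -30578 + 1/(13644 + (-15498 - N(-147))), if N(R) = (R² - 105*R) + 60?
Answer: -1191257725/38958 ≈ -30578.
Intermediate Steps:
N(R) = 60 + R² - 105*R
-30578 + 1/(13644 + (-15498 - N(-147))) = -30578 + 1/(13644 + (-15498 - (60 + (-147)² - 105*(-147)))) = -30578 + 1/(13644 + (-15498 - (60 + 21609 + 15435))) = -30578 + 1/(13644 + (-15498 - 1*37104)) = -30578 + 1/(13644 + (-15498 - 37104)) = -30578 + 1/(13644 - 52602) = -30578 + 1/(-38958) = -30578 - 1/38958 = -1191257725/38958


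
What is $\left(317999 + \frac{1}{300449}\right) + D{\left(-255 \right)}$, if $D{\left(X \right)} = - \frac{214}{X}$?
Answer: $\frac{24363397091846}{76614495} \approx 3.18 \cdot 10^{5}$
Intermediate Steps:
$\left(317999 + \frac{1}{300449}\right) + D{\left(-255 \right)} = \left(317999 + \frac{1}{300449}\right) - \frac{214}{-255} = \left(317999 + \frac{1}{300449}\right) - - \frac{214}{255} = \frac{95542481552}{300449} + \frac{214}{255} = \frac{24363397091846}{76614495}$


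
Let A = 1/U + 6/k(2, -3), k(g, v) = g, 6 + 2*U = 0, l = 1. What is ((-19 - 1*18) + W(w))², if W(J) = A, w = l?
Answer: 10609/9 ≈ 1178.8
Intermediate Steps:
w = 1
U = -3 (U = -3 + (½)*0 = -3 + 0 = -3)
A = 8/3 (A = 1/(-3) + 6/2 = 1*(-⅓) + 6*(½) = -⅓ + 3 = 8/3 ≈ 2.6667)
W(J) = 8/3
((-19 - 1*18) + W(w))² = ((-19 - 1*18) + 8/3)² = ((-19 - 18) + 8/3)² = (-37 + 8/3)² = (-103/3)² = 10609/9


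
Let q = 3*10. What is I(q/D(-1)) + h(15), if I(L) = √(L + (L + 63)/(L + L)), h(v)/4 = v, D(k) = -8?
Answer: 60 + I*√1165/10 ≈ 60.0 + 3.4132*I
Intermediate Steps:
h(v) = 4*v
q = 30
I(L) = √(L + (63 + L)/(2*L)) (I(L) = √(L + (63 + L)/((2*L))) = √(L + (63 + L)*(1/(2*L))) = √(L + (63 + L)/(2*L)))
I(q/D(-1)) + h(15) = √(2 + 4*(30/(-8)) + 126/((30/(-8))))/2 + 4*15 = √(2 + 4*(30*(-⅛)) + 126/((30*(-⅛))))/2 + 60 = √(2 + 4*(-15/4) + 126/(-15/4))/2 + 60 = √(2 - 15 + 126*(-4/15))/2 + 60 = √(2 - 15 - 168/5)/2 + 60 = √(-233/5)/2 + 60 = (I*√1165/5)/2 + 60 = I*√1165/10 + 60 = 60 + I*√1165/10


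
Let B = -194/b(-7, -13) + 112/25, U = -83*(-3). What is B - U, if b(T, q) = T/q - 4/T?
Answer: -1058763/2525 ≈ -419.31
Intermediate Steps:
b(T, q) = -4/T + T/q
U = 249
B = -430038/2525 (B = -194/(-4/(-7) - 7/(-13)) + 112/25 = -194/(-4*(-1/7) - 7*(-1/13)) + 112*(1/25) = -194/(4/7 + 7/13) + 112/25 = -194/101/91 + 112/25 = -194*91/101 + 112/25 = -17654/101 + 112/25 = -430038/2525 ≈ -170.31)
B - U = -430038/2525 - 1*249 = -430038/2525 - 249 = -1058763/2525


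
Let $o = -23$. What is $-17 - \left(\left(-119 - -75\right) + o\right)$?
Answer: $50$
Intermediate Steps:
$-17 - \left(\left(-119 - -75\right) + o\right) = -17 - \left(\left(-119 - -75\right) - 23\right) = -17 - \left(\left(-119 + 75\right) - 23\right) = -17 - \left(-44 - 23\right) = -17 - -67 = -17 + 67 = 50$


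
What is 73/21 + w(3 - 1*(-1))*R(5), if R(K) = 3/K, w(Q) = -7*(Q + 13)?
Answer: -7132/105 ≈ -67.924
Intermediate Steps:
w(Q) = -91 - 7*Q (w(Q) = -7*(13 + Q) = -91 - 7*Q)
73/21 + w(3 - 1*(-1))*R(5) = 73/21 + (-91 - 7*(3 - 1*(-1)))*(3/5) = 73*(1/21) + (-91 - 7*(3 + 1))*(3*(⅕)) = 73/21 + (-91 - 7*4)*(⅗) = 73/21 + (-91 - 28)*(⅗) = 73/21 - 119*⅗ = 73/21 - 357/5 = -7132/105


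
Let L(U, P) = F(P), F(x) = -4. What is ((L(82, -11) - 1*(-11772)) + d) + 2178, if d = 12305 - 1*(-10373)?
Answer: 36624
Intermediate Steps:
L(U, P) = -4
d = 22678 (d = 12305 + 10373 = 22678)
((L(82, -11) - 1*(-11772)) + d) + 2178 = ((-4 - 1*(-11772)) + 22678) + 2178 = ((-4 + 11772) + 22678) + 2178 = (11768 + 22678) + 2178 = 34446 + 2178 = 36624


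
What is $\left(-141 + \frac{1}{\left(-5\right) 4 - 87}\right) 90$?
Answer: $- \frac{1357920}{107} \approx -12691.0$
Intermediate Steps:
$\left(-141 + \frac{1}{\left(-5\right) 4 - 87}\right) 90 = \left(-141 + \frac{1}{-20 - 87}\right) 90 = \left(-141 + \frac{1}{-107}\right) 90 = \left(-141 - \frac{1}{107}\right) 90 = \left(- \frac{15088}{107}\right) 90 = - \frac{1357920}{107}$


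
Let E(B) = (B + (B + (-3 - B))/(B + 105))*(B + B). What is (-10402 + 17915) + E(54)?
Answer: 707177/53 ≈ 13343.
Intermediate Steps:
E(B) = 2*B*(B - 3/(105 + B)) (E(B) = (B - 3/(105 + B))*(2*B) = 2*B*(B - 3/(105 + B)))
(-10402 + 17915) + E(54) = (-10402 + 17915) + 2*54*(-3 + 54**2 + 105*54)/(105 + 54) = 7513 + 2*54*(-3 + 2916 + 5670)/159 = 7513 + 2*54*(1/159)*8583 = 7513 + 308988/53 = 707177/53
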